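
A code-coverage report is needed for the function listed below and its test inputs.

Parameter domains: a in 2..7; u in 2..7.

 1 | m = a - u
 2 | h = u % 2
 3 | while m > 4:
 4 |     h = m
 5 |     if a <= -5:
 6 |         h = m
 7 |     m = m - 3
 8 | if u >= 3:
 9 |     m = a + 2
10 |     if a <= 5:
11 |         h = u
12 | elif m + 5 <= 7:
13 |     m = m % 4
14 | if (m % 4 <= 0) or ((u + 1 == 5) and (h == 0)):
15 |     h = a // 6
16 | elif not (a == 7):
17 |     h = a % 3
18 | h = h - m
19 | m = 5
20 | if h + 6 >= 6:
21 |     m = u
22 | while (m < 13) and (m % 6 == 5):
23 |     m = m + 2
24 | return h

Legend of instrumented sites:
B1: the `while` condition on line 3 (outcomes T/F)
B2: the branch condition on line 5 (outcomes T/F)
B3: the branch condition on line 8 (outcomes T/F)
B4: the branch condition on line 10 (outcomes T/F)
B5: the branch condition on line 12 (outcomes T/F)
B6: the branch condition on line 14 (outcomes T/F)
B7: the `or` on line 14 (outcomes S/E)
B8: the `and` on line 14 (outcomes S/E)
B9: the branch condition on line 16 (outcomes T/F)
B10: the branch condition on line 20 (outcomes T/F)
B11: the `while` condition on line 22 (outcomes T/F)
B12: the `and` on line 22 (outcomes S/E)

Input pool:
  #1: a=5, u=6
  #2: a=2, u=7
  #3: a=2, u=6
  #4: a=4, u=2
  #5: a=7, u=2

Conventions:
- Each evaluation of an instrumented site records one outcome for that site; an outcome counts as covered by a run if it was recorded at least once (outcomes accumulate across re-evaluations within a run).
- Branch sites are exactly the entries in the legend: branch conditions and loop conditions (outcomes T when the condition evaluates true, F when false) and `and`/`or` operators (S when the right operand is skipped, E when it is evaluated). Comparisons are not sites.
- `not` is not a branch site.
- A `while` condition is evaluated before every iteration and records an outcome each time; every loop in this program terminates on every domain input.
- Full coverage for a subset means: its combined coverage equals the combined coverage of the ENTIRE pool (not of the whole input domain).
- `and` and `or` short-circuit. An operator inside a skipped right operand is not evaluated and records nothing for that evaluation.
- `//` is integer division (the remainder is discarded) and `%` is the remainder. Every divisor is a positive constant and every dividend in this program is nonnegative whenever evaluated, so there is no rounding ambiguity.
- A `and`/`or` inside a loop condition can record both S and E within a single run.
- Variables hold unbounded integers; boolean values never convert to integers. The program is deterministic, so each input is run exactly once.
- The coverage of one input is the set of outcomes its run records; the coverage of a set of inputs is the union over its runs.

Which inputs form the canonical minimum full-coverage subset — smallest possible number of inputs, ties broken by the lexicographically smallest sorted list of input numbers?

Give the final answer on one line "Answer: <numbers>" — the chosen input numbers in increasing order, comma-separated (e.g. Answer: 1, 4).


#1 (a=5, u=6) -> covered: B1=F, B3=T, B4=T, B6=F, B7=E, B8=S, B9=T, B10=F, B11=T, B11=F, B12=E
#2 (a=2, u=7) -> covered: B1=F, B3=T, B4=T, B6=T, B7=S, B10=F, B11=T, B11=F, B12=E
#3 (a=2, u=6) -> covered: B1=F, B3=T, B4=T, B6=T, B7=S, B10=F, B11=T, B11=F, B12=E
#4 (a=4, u=2) -> covered: B1=F, B3=F, B5=T, B6=F, B7=E, B8=S, B9=T, B10=F, B11=T, B11=F, B12=E
#5 (a=7, u=2) -> covered: B1=T, B1=F, B2=F, B3=F, B5=T, B6=F, B7=E, B8=S, B9=F, B10=T, B11=F, B12=E
pool-wide coverage (19 outcomes): B1=T, B1=F, B2=F, B3=T, B3=F, B4=T, B5=T, B6=T, B6=F, B7=S, B7=E, B8=S, B9=T, B9=F, B10=T, B10=F, B11=T, B11=F, B12=E
size 1 is not enough: best union over all size-1 subsets is 12/19
size 2 is not enough: best union over all size-2 subsets is 18/19
size 3: inputs {1, 2, 5} cover all 19 outcomes, and no lexicographically smaller subset of this size does
Answer: 1, 2, 5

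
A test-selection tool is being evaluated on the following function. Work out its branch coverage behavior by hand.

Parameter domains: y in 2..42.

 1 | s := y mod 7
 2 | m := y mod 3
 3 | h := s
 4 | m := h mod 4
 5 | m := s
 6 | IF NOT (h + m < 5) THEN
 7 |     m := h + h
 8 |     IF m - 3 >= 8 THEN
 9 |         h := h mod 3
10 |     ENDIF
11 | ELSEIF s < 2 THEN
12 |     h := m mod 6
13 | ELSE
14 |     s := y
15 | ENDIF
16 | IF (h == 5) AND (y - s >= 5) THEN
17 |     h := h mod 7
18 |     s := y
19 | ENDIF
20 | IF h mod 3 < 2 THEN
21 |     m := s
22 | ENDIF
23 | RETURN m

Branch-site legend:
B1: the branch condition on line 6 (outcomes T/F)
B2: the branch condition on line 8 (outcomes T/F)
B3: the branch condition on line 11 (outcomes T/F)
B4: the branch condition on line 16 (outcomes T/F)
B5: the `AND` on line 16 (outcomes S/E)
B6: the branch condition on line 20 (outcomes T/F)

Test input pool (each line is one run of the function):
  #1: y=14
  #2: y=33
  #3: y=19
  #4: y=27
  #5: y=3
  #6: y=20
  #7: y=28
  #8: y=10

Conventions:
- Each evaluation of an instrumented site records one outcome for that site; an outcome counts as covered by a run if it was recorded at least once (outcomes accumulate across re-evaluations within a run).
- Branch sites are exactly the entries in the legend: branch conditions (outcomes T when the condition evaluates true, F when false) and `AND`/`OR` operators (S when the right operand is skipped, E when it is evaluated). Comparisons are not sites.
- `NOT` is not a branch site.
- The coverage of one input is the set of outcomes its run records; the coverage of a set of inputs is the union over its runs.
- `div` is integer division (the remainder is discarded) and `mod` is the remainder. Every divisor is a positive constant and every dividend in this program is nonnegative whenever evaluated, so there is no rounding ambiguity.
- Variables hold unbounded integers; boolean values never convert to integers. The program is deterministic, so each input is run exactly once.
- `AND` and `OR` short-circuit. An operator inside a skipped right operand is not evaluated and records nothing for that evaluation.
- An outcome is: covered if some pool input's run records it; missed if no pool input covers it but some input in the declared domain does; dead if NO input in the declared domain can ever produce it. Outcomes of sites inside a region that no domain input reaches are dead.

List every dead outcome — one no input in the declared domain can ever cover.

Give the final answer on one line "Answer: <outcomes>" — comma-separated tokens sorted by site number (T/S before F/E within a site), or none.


checking every outcome against all 41 domain inputs:
  reachable outcomes have witnesses, e.g. B1=T (e.g. y=3), B1=F (e.g. y=2), B2=T (e.g. y=6), B2=F (e.g. y=3)
Answer: none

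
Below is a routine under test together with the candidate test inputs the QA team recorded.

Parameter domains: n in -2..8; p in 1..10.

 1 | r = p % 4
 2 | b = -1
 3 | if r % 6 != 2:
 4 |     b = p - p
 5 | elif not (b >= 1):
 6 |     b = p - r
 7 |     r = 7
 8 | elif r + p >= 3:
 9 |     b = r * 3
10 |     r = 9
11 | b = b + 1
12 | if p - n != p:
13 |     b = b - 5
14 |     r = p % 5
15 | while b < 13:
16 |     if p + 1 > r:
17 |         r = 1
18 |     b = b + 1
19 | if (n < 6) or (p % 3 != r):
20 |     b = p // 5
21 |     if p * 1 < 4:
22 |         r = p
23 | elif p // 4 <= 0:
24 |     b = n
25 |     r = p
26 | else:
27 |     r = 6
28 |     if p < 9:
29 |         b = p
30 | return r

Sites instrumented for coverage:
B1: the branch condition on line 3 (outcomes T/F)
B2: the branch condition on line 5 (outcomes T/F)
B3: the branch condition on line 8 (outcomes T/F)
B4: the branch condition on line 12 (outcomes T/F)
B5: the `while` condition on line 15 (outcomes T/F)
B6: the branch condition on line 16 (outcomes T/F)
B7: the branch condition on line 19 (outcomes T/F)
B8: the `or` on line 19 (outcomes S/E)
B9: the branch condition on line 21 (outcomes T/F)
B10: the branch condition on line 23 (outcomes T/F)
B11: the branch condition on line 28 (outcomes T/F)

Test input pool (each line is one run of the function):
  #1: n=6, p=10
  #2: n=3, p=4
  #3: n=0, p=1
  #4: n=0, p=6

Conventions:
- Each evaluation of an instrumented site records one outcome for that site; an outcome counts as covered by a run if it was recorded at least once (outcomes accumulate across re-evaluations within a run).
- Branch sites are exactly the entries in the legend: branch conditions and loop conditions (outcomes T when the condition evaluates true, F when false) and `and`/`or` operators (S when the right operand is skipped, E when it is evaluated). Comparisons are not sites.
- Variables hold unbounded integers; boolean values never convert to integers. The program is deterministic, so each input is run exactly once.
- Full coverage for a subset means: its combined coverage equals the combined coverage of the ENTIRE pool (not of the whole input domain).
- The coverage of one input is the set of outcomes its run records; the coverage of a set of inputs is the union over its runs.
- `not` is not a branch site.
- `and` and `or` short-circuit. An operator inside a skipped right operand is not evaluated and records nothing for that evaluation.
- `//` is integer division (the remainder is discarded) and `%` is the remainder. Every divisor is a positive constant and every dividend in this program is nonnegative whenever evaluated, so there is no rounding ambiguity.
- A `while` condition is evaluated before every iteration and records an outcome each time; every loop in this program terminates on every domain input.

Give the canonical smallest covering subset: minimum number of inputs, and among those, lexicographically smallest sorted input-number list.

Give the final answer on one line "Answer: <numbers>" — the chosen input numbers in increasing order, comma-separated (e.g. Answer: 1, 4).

test 1 (n=6, p=10) fires B1->F, B2->T, B4->T, B5->T, B6->T, B5->T, B6->T, B5->T, B6->T, B5->T, B6->T, B5->T, B6->T, B5->T, ...; hits B1=F, B2=T, B4=T, B5=T, B5=F, B6=T, B7=F, B8=E, B10=F, B11=F
test 2 (n=3, p=4) fires B1->T, B4->T, B5->T, B6->T, B5->T, B6->T, B5->T, B6->T, B5->T, B6->T, B5->T, B6->T, B5->T, B6->T, ...; hits B1=T, B4=T, B5=T, B5=F, B6=T, B7=T, B8=S, B9=F
test 3 (n=0, p=1) fires B1->T, B4->F, B5->T, B6->T, B5->T, B6->T, B5->T, B6->T, B5->T, B6->T, B5->T, B6->T, B5->T, B6->T, ...; hits B1=T, B4=F, B5=T, B5=F, B6=T, B7=T, B8=S, B9=T
test 4 (n=0, p=6) fires B1->F, B2->T, B4->F, B5->T, B6->F, B5->T, B6->F, B5->T, B6->F, B5->T, B6->F, B5->T, B6->F, B5->T, ...; hits B1=F, B2=T, B4=F, B5=T, B5=F, B6=F, B7=T, B8=S, B9=F
union over all inputs: B1=T, B1=F, B2=T, B4=T, B4=F, B5=T, B5=F, B6=T, B6=F, B7=T, B7=F, B8=S, B8=E, B9=T, B9=F, B10=F, B11=F (17 outcomes)
every size-1 subset falls short of the 17 outcomes (best: 10/17)
every size-2 subset falls short of the 17 outcomes (best: 15/17)
at size 3, {1, 3, 4} reaches all 17 outcomes; every lexicographically earlier size-3 subset fails

Answer: 1, 3, 4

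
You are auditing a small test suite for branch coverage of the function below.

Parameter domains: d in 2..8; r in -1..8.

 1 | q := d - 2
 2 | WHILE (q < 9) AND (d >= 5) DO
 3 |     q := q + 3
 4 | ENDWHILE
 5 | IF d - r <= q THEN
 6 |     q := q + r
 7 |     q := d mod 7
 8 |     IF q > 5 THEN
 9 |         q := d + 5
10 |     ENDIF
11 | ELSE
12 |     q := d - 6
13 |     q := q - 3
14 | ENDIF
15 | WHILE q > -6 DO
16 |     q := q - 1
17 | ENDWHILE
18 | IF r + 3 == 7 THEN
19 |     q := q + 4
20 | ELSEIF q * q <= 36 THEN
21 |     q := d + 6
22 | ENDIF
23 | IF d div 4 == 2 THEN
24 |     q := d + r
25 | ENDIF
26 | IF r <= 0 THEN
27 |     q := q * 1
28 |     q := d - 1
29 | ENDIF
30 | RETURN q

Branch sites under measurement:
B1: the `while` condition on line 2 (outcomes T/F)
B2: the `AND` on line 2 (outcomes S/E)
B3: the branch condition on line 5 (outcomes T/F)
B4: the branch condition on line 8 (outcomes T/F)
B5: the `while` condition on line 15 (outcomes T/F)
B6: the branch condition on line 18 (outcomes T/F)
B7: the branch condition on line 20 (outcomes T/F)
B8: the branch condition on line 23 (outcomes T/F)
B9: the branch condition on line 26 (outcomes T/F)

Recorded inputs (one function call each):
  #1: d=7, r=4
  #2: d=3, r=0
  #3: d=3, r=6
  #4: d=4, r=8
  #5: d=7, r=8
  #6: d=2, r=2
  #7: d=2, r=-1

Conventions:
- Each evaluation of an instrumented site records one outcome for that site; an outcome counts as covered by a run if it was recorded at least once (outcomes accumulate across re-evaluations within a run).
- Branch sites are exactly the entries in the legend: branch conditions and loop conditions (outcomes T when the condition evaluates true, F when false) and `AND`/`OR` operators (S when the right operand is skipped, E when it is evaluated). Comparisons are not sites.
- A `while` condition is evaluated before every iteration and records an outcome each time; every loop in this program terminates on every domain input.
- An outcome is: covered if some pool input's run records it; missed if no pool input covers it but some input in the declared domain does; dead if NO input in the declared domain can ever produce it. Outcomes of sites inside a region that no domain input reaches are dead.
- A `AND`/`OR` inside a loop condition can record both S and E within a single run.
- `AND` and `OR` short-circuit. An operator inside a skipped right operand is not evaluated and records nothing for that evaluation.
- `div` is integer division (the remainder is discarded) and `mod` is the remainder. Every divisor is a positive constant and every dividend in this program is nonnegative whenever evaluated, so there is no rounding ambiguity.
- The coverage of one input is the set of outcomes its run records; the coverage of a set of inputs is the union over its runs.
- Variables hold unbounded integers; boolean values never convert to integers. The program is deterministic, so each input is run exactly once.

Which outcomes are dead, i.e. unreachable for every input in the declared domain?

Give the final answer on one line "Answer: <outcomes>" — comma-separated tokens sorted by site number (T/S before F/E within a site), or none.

checking every outcome against all 70 domain inputs:
  reachable outcomes have witnesses, e.g. B1=T (e.g. d=5, r=-1), B1=F (e.g. d=2, r=-1), B2=S (e.g. d=5, r=-1), B2=E (e.g. d=2, r=-1)

Answer: none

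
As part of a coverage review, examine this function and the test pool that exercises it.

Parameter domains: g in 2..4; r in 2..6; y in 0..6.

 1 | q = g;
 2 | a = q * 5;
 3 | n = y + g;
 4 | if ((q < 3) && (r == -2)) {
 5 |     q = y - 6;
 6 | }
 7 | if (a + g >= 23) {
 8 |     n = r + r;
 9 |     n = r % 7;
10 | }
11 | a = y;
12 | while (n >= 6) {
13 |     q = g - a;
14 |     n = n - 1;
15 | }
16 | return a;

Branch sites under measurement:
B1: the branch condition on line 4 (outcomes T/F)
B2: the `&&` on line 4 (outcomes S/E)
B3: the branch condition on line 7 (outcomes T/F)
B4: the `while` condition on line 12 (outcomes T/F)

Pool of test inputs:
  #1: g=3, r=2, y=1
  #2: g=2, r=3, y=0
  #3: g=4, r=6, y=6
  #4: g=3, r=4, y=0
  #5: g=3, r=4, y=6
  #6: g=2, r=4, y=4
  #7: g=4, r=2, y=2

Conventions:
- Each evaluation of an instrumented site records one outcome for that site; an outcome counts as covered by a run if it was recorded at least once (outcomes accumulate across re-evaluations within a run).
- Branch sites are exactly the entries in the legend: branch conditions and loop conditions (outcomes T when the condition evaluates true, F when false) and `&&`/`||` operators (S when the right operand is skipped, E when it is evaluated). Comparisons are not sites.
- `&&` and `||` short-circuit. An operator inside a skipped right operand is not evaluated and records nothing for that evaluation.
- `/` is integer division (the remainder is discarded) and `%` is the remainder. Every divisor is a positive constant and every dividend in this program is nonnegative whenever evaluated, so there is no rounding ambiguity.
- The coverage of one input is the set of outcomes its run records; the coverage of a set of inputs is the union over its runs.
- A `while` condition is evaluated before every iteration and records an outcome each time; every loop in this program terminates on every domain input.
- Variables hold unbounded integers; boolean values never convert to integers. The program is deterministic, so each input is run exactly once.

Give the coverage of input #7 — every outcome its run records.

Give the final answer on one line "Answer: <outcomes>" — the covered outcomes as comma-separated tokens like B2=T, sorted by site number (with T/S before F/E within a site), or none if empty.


Event log for input #7 (g=4, r=2, y=2):
  B2->S, B1->F, B3->T, B4->F
as a set, this run covers: B1=F, B2=S, B3=T, B4=F
Answer: B1=F, B2=S, B3=T, B4=F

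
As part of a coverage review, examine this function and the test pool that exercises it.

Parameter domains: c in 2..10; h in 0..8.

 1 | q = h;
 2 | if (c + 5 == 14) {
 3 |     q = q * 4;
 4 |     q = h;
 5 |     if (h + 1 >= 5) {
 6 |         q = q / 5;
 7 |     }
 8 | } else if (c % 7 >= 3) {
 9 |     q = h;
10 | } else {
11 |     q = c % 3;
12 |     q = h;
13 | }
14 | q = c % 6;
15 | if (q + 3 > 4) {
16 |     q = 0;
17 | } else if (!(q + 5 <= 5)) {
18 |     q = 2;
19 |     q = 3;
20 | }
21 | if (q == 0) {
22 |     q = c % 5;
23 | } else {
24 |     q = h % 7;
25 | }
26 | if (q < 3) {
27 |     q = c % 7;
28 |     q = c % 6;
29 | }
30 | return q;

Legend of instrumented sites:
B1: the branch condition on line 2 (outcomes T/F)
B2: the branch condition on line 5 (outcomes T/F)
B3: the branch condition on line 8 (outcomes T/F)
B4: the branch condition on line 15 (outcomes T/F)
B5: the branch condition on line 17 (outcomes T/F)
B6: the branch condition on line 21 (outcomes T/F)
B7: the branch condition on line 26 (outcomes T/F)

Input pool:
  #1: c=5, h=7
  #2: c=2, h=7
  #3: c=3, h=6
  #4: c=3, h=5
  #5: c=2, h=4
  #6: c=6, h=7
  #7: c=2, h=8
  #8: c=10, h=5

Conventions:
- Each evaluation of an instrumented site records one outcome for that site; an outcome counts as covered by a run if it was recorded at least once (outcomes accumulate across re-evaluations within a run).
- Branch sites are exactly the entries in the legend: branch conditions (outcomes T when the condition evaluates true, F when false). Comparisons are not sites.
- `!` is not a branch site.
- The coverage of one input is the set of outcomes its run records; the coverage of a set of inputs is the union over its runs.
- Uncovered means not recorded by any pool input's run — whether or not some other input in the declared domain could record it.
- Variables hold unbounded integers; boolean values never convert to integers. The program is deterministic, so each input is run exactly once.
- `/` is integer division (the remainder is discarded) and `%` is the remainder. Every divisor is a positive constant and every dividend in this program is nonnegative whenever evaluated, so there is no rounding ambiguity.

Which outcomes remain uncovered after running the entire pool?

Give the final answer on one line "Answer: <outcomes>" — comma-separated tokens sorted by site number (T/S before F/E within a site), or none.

input #1 (c=5, h=7): covers B1=F, B3=T, B4=T, B6=T, B7=T
input #2 (c=2, h=7): covers B1=F, B3=F, B4=T, B6=T, B7=T
input #3 (c=3, h=6): covers B1=F, B3=T, B4=T, B6=T, B7=F
input #4 (c=3, h=5): covers B1=F, B3=T, B4=T, B6=T, B7=F
input #5 (c=2, h=4): covers B1=F, B3=F, B4=T, B6=T, B7=T
input #6 (c=6, h=7): covers B1=F, B3=T, B4=F, B5=F, B6=T, B7=T
input #7 (c=2, h=8): covers B1=F, B3=F, B4=T, B6=T, B7=T
input #8 (c=10, h=5): covers B1=F, B3=T, B4=T, B6=T, B7=T
union over the pool: B1=F, B3=T, B3=F, B4=T, B4=F, B5=F, B6=T, B7=T, B7=F
uncovered (5 of 14): B1=T, B2=T, B2=F, B5=T, B6=F

Answer: B1=T, B2=T, B2=F, B5=T, B6=F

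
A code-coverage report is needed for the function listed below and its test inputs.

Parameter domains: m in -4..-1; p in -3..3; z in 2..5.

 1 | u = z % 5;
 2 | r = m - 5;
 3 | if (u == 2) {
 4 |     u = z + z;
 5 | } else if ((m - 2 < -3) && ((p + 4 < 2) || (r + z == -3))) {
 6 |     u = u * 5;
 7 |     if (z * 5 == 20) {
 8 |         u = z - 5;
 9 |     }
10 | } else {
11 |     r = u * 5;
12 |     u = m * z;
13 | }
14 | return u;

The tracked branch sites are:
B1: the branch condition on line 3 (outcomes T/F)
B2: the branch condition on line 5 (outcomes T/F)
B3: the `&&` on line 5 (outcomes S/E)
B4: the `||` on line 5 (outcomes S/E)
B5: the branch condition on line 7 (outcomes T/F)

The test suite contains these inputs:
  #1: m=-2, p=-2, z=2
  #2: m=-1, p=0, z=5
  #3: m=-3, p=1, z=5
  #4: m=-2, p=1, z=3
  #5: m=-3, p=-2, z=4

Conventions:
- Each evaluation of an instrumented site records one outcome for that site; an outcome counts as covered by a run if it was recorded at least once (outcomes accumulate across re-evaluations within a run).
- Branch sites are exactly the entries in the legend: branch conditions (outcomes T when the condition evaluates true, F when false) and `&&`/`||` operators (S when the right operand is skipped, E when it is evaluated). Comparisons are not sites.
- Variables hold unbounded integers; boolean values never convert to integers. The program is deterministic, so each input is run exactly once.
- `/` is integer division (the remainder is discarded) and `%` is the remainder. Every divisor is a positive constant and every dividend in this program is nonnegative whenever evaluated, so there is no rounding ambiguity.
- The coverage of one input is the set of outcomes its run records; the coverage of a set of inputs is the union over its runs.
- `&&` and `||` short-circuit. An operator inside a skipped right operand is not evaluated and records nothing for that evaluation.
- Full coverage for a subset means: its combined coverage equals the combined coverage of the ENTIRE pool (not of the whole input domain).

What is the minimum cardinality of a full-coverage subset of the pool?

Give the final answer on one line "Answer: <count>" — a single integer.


run #1 (m=-2, p=-2, z=2) runs B1->T; records B1=T
run #2 (m=-1, p=0, z=5) runs B1->F, B3->S, B2->F; records B1=F, B2=F, B3=S
run #3 (m=-3, p=1, z=5) runs B1->F, B3->E, B4->E, B2->T, B5->F; records B1=F, B2=T, B3=E, B4=E, B5=F
run #4 (m=-2, p=1, z=3) runs B1->F, B3->E, B4->E, B2->F; records B1=F, B2=F, B3=E, B4=E
run #5 (m=-3, p=-2, z=4) runs B1->F, B3->E, B4->E, B2->F; records B1=F, B2=F, B3=E, B4=E
together the pool reaches 8 outcomes: B1=T, B1=F, B2=T, B2=F, B3=S, B3=E, B4=E, B5=F
checked all size-1 subsets: none covers 8 outcomes (max 5/8)
checked all size-2 subsets: none covers 8 outcomes (max 7/8)
the canonical winner is {1, 2, 3}: size 3, full 8-outcome coverage, earliest index list among size-3 covers
Answer: 3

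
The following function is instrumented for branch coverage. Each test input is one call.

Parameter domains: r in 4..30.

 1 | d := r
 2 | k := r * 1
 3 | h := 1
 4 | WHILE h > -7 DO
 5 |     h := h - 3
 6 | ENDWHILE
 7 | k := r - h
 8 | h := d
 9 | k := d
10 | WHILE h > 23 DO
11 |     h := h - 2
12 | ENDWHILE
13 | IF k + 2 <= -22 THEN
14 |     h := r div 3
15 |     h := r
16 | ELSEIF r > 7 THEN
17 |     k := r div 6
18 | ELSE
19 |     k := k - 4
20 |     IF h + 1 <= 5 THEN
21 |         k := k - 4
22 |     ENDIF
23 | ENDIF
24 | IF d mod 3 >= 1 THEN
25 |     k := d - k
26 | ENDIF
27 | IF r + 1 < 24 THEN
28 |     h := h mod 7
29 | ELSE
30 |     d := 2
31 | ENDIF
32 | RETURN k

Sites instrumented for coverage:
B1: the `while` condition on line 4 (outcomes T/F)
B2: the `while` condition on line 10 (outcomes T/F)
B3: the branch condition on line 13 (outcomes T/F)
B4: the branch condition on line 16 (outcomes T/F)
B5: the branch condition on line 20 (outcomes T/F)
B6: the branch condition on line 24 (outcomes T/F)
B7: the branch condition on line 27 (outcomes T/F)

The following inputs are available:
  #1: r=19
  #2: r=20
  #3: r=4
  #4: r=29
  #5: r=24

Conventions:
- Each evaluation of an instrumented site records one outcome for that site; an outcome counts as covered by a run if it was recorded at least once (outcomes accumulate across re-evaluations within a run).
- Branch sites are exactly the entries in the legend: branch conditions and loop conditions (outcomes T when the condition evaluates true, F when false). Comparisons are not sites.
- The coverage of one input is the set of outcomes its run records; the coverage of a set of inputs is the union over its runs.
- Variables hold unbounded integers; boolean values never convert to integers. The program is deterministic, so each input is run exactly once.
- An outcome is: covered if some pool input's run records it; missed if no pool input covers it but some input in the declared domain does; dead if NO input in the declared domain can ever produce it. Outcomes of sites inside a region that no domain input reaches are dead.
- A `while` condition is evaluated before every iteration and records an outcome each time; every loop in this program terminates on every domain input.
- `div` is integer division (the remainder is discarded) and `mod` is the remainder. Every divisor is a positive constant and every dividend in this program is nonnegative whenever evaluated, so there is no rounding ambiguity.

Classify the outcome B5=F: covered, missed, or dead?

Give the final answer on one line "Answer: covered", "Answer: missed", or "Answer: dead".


no pool input records B5=F
but domain input (r=5) does record it -> reachable, so missed
Answer: missed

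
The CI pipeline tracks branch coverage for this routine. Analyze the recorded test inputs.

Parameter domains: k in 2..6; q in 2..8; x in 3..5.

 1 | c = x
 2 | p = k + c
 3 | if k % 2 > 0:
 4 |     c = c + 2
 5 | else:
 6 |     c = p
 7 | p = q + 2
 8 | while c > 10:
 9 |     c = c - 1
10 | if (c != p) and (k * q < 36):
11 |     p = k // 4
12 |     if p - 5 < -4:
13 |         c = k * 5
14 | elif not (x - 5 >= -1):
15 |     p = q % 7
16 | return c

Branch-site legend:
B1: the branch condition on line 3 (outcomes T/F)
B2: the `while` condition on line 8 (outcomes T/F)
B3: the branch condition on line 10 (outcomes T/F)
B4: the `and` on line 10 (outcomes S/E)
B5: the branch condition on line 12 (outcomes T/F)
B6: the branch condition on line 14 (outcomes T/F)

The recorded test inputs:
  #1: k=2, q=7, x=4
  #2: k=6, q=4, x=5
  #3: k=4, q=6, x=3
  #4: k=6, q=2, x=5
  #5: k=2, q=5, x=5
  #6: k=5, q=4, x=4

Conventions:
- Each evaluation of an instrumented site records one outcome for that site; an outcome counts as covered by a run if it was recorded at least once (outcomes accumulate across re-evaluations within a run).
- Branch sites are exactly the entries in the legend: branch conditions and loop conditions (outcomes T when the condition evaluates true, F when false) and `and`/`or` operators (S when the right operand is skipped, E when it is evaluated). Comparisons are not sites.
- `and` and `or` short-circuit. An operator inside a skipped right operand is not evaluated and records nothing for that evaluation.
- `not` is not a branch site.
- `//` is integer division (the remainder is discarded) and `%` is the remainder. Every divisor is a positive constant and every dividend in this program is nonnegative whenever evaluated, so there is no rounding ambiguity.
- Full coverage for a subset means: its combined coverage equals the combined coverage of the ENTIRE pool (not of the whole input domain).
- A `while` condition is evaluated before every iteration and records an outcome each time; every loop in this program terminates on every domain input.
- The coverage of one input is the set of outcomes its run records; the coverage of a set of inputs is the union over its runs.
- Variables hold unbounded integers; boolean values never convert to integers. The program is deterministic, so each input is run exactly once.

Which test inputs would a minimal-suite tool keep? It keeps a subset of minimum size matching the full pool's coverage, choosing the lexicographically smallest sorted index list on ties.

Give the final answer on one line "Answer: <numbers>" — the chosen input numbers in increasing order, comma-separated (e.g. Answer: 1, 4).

test 1 (k=2, q=7, x=4) fires B1->F, B2->F, B4->E, B3->T, B5->T; hits B1=F, B2=F, B3=T, B4=E, B5=T
test 2 (k=6, q=4, x=5) fires B1->F, B2->T, B2->F, B4->E, B3->T, B5->F; hits B1=F, B2=T, B2=F, B3=T, B4=E, B5=F
test 3 (k=4, q=6, x=3) fires B1->F, B2->F, B4->E, B3->T, B5->F; hits B1=F, B2=F, B3=T, B4=E, B5=F
test 4 (k=6, q=2, x=5) fires B1->F, B2->T, B2->F, B4->E, B3->T, B5->F; hits B1=F, B2=T, B2=F, B3=T, B4=E, B5=F
test 5 (k=2, q=5, x=5) fires B1->F, B2->F, B4->S, B3->F, B6->F; hits B1=F, B2=F, B3=F, B4=S, B6=F
test 6 (k=5, q=4, x=4) fires B1->T, B2->F, B4->S, B3->F, B6->F; hits B1=T, B2=F, B3=F, B4=S, B6=F
union over all inputs: B1=T, B1=F, B2=T, B2=F, B3=T, B3=F, B4=S, B4=E, B5=T, B5=F, B6=F (11 outcomes)
size 1 is not enough: best union over all size-1 subsets is 6/11
size 2 is not enough: best union over all size-2 subsets is 10/11
size 3: inputs {1, 2, 6} cover all 11 outcomes, and no lexicographically smaller subset of this size does

Answer: 1, 2, 6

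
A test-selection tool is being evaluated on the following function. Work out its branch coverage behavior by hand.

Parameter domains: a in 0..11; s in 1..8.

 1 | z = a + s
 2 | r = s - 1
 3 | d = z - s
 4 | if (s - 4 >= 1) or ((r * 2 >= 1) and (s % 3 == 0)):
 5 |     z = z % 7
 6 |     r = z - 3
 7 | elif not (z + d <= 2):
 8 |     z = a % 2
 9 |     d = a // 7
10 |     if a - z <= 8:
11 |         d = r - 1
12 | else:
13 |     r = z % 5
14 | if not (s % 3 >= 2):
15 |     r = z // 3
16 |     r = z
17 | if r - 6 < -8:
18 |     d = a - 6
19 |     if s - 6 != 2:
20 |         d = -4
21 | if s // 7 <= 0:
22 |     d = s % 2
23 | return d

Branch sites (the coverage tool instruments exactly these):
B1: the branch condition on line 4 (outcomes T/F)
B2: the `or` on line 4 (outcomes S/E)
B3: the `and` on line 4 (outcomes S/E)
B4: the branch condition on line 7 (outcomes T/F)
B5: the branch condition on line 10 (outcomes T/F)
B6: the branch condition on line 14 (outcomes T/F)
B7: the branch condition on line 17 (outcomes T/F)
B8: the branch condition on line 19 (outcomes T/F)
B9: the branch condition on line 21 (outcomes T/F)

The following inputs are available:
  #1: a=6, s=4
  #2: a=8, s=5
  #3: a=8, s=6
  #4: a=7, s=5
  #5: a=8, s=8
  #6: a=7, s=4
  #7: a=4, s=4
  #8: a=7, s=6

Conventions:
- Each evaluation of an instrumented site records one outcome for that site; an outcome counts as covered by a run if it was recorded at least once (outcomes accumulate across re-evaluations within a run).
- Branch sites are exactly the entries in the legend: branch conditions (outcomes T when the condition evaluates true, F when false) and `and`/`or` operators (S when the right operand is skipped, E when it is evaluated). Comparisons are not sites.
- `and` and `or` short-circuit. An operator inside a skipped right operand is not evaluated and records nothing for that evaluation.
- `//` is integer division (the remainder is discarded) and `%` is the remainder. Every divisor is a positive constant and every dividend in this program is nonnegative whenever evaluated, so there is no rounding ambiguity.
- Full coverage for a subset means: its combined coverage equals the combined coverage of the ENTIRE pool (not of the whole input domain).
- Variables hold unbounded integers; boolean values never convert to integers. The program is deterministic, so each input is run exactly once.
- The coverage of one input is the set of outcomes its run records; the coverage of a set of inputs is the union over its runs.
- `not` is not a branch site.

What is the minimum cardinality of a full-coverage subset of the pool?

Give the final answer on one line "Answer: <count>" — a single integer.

input #1, a=6, s=4: events B2->E, B3->E, B1->F, B4->T, B5->T, B6->T, B7->F, B9->T; outcomes B1=F, B2=E, B3=E, B4=T, B5=T, B6=T, B7=F, B9=T
input #2, a=8, s=5: events B2->S, B1->T, B6->F, B7->F, B9->T; outcomes B1=T, B2=S, B6=F, B7=F, B9=T
input #3, a=8, s=6: events B2->S, B1->T, B6->T, B7->F, B9->T; outcomes B1=T, B2=S, B6=T, B7=F, B9=T
input #4, a=7, s=5: events B2->S, B1->T, B6->F, B7->F, B9->T; outcomes B1=T, B2=S, B6=F, B7=F, B9=T
input #5, a=8, s=8: events B2->S, B1->T, B6->F, B7->F, B9->F; outcomes B1=T, B2=S, B6=F, B7=F, B9=F
input #6, a=7, s=4: events B2->E, B3->E, B1->F, B4->T, B5->T, B6->T, B7->F, B9->T; outcomes B1=F, B2=E, B3=E, B4=T, B5=T, B6=T, B7=F, B9=T
input #7, a=4, s=4: events B2->E, B3->E, B1->F, B4->T, B5->T, B6->T, B7->F, B9->T; outcomes B1=F, B2=E, B3=E, B4=T, B5=T, B6=T, B7=F, B9=T
input #8, a=7, s=6: events B2->S, B1->T, B6->T, B7->F, B9->T; outcomes B1=T, B2=S, B6=T, B7=F, B9=T
together the pool reaches 12 outcomes: B1=T, B1=F, B2=S, B2=E, B3=E, B4=T, B5=T, B6=T, B6=F, B7=F, B9=T, B9=F
checked all size-1 subsets: none covers 12 outcomes (max 8/12)
size 2: inputs {1, 5} cover all 12 outcomes, and no lexicographically smaller subset of this size does

Answer: 2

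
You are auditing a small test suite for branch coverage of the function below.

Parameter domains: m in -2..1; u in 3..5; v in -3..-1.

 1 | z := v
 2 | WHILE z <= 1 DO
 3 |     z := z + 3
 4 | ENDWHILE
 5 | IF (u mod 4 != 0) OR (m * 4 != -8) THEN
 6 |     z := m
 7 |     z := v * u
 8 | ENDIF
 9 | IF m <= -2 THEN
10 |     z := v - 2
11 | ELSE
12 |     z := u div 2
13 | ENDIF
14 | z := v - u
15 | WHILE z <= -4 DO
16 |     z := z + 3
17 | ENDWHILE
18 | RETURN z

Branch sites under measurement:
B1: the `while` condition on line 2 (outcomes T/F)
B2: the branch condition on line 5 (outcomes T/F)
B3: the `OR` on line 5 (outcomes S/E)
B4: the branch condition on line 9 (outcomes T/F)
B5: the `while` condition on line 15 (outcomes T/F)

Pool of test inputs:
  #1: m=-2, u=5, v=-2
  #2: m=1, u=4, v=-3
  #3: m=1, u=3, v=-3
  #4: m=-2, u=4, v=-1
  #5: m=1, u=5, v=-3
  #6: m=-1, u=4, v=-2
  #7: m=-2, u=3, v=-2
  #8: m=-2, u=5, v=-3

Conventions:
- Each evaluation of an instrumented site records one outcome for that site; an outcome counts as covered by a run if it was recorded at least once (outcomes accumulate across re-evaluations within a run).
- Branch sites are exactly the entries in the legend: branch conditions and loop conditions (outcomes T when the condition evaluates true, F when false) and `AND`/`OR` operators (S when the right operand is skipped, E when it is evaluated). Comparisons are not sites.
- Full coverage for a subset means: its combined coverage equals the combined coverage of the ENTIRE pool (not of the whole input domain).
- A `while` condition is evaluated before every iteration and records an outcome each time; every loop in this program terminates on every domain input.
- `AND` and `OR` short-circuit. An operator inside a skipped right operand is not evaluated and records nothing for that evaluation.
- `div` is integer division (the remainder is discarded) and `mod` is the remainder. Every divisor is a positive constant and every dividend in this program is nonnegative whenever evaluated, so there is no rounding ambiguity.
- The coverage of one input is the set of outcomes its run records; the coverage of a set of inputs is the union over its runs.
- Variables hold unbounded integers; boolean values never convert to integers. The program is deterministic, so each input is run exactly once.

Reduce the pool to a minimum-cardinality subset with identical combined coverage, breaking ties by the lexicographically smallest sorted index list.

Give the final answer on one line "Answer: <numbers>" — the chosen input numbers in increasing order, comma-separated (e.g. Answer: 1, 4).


run #1 (m=-2, u=5, v=-2) records B1=T, B1=F, B2=T, B3=S, B4=T, B5=T, B5=F
run #2 (m=1, u=4, v=-3) records B1=T, B1=F, B2=T, B3=E, B4=F, B5=T, B5=F
run #3 (m=1, u=3, v=-3) records B1=T, B1=F, B2=T, B3=S, B4=F, B5=T, B5=F
run #4 (m=-2, u=4, v=-1) records B1=T, B1=F, B2=F, B3=E, B4=T, B5=T, B5=F
run #5 (m=1, u=5, v=-3) records B1=T, B1=F, B2=T, B3=S, B4=F, B5=T, B5=F
run #6 (m=-1, u=4, v=-2) records B1=T, B1=F, B2=T, B3=E, B4=F, B5=T, B5=F
run #7 (m=-2, u=3, v=-2) records B1=T, B1=F, B2=T, B3=S, B4=T, B5=T, B5=F
run #8 (m=-2, u=5, v=-3) records B1=T, B1=F, B2=T, B3=S, B4=T, B5=T, B5=F
the full pool covers 10 outcomes: B1=T, B1=F, B2=T, B2=F, B3=S, B3=E, B4=T, B4=F, B5=T, B5=F
checked all size-1 subsets: none covers 10 outcomes (max 7/10)
the canonical winner is {3, 4}: size 2, full 10-outcome coverage, earliest index list among size-2 covers
Answer: 3, 4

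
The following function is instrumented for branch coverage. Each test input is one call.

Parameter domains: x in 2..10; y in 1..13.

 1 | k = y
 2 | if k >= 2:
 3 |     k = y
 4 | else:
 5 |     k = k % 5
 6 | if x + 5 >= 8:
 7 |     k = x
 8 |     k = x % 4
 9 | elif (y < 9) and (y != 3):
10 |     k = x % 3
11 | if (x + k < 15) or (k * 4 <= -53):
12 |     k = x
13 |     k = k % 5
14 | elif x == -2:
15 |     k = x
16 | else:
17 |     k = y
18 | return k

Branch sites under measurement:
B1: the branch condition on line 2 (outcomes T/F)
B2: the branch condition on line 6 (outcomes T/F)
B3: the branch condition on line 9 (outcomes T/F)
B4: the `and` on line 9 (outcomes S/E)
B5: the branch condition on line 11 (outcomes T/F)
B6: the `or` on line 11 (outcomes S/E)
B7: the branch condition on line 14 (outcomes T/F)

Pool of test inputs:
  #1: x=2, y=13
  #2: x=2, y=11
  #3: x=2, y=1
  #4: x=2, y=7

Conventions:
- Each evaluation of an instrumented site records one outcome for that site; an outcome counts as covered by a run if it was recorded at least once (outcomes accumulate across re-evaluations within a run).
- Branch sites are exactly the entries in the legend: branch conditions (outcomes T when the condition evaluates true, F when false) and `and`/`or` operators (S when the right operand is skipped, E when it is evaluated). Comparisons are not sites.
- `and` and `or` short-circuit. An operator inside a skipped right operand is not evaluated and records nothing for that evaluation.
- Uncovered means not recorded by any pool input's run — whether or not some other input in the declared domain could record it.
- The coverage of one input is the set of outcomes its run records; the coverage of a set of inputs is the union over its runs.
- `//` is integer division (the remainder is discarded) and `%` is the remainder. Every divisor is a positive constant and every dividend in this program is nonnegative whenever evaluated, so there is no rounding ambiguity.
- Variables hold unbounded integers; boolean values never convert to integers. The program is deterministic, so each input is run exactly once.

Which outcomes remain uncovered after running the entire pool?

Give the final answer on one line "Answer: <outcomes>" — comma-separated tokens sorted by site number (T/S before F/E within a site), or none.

input #1 (x=2, y=13): events B1->T, B2->F, B4->S, B3->F, B6->E, B5->F, B7->F; covers B1=T, B2=F, B3=F, B4=S, B5=F, B6=E, B7=F
input #2 (x=2, y=11): events B1->T, B2->F, B4->S, B3->F, B6->S, B5->T; covers B1=T, B2=F, B3=F, B4=S, B5=T, B6=S
input #3 (x=2, y=1): events B1->F, B2->F, B4->E, B3->T, B6->S, B5->T; covers B1=F, B2=F, B3=T, B4=E, B5=T, B6=S
input #4 (x=2, y=7): events B1->T, B2->F, B4->E, B3->T, B6->S, B5->T; covers B1=T, B2=F, B3=T, B4=E, B5=T, B6=S
union over the pool: B1=T, B1=F, B2=F, B3=T, B3=F, B4=S, B4=E, B5=T, B5=F, B6=S, B6=E, B7=F
uncovered (2 of 14): B2=T, B7=T

Answer: B2=T, B7=T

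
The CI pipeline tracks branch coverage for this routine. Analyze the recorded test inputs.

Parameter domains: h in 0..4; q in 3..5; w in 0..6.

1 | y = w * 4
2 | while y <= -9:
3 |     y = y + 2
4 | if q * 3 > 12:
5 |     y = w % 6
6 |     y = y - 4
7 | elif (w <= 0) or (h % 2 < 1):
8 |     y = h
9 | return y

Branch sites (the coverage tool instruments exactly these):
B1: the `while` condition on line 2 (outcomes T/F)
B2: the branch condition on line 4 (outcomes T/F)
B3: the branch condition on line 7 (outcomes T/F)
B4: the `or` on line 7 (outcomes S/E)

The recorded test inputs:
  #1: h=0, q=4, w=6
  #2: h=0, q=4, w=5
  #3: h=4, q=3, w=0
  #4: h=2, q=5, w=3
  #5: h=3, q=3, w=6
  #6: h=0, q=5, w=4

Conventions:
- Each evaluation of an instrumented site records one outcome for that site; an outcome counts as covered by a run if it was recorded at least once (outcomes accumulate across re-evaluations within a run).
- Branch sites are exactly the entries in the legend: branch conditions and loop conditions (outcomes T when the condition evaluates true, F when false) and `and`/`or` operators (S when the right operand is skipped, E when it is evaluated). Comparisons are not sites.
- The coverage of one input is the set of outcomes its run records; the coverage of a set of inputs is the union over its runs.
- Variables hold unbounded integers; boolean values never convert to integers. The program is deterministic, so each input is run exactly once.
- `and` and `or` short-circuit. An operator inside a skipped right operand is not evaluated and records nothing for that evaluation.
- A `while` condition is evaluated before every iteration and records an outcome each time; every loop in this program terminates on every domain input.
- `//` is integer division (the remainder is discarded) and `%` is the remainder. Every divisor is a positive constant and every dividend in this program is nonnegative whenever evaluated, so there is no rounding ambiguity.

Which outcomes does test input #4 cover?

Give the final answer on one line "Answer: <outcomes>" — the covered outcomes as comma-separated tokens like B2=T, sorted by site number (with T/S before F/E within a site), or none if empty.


Tracing the run of input #4 (h=2, q=5, w=3):
  B1->F, B2->T
distinct outcomes covered: B1=F, B2=T
Answer: B1=F, B2=T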